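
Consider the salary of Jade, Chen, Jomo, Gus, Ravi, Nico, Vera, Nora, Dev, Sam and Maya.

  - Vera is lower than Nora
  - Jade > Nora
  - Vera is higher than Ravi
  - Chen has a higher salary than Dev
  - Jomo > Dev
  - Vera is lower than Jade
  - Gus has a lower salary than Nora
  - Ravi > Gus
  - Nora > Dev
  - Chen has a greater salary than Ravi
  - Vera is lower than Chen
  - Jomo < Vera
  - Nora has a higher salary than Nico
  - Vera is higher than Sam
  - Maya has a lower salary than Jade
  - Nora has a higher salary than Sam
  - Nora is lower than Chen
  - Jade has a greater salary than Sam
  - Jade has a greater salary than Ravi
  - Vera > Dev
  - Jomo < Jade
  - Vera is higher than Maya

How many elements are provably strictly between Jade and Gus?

The relations place Gus below Jade. An element lies strictly between them when it is forced above Gus and also forced below Jade.
Above Gus: {Ravi, Vera, Nora, Chen}. Below Jade: {Dev, Jomo, Maya, Sam, Nico, Ravi, Vera, Nora}.
Intersection: {Ravi, Vera, Nora} — 3.

3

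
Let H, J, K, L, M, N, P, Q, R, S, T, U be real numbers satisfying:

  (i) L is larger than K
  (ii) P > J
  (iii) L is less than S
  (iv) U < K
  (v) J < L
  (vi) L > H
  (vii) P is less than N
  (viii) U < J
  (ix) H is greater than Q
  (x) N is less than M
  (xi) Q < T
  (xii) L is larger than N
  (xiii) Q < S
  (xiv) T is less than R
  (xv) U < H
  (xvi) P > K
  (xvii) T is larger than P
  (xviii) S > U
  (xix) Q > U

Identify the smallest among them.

U

J is not least since U < J; K is not least since U < K; Q is not least since U < Q; P is not least since K < P; N is not least since P < N; T is not least since P < T; H is not least since Q < H; M is not least since N < M; L is not least since J < L; S is not least since Q < S; R is not least since T < R.
Only U has nothing below it, so U is the smallest.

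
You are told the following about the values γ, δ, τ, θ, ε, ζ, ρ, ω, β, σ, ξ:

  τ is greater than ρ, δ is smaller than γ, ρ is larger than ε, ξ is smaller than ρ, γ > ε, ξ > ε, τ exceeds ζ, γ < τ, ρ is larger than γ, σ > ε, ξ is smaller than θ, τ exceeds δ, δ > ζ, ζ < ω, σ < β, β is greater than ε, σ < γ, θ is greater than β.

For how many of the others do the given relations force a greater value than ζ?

Directly above ζ: δ, ω, τ.
One step further: γ (4 so far).
One step further: ρ (5 so far).
Nothing else is reachable above ζ; 5 in all.

5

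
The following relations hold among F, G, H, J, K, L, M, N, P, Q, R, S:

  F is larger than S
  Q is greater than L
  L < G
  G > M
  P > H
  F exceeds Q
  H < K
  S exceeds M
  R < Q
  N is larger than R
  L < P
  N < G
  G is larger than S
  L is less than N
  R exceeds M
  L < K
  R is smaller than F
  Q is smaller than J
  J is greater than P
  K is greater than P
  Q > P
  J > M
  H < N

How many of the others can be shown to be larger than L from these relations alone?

7

The elements the relations force above L are P, N, K, Q, F, J, G — no chain reaches any other.
That is 7.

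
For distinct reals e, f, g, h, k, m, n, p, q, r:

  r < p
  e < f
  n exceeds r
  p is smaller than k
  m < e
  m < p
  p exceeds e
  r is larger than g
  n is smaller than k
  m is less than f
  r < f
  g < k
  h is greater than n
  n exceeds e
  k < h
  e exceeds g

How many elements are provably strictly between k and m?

3

The relations place m below k. An element lies strictly between them when it is forced above m and also forced below k.
Above m: {e, n, p, f, h}. Below k: {g, r, e, n, p}.
Intersection: {e, n, p} — 3.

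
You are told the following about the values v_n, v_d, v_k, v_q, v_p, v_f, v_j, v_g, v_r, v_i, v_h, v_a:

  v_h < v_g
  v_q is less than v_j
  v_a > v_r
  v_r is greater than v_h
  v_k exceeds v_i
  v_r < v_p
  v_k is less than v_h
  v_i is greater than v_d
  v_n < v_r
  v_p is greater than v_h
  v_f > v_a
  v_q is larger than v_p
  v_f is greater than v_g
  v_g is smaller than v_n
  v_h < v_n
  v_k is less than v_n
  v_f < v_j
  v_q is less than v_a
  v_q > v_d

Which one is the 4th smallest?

v_h

Chaining the given pairs: v_d < v_i < v_k < v_h < v_g < v_n < v_r < v_p < v_q < v_a < v_f < v_j.
Counting 4 from the smallest end gives v_h.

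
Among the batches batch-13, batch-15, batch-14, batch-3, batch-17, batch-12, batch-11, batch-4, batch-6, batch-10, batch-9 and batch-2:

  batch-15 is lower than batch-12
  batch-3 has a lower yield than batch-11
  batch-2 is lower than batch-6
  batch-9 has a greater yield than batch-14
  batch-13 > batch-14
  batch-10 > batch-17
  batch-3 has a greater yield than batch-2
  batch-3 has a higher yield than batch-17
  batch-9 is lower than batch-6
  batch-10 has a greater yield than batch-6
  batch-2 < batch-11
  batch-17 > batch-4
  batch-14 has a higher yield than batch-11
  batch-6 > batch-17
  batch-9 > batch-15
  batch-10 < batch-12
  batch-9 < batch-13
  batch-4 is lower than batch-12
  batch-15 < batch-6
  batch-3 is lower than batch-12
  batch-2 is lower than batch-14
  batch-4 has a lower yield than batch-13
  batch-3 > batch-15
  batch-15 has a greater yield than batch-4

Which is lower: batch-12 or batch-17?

The relevant relations are batch-17 < batch-3; batch-3 < batch-11; batch-11 < batch-14; batch-14 < batch-9; batch-9 < batch-6; batch-6 < batch-10; batch-10 < batch-12.
Chaining these gives batch-17 < batch-3 < batch-11 < batch-14 < batch-9 < batch-6 < batch-10 < batch-12.
So batch-17 < batch-12; batch-17 is the lower of the two.

batch-17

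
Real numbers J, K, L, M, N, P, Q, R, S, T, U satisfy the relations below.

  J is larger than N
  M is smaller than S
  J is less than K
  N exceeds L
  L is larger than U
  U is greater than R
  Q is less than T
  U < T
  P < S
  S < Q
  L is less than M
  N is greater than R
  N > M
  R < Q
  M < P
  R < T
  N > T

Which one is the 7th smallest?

Q

The consecutive relations fix a unique order: R < U < L < M < P < S < Q < T < N < J < K.
Counting 7 from the smallest end gives Q.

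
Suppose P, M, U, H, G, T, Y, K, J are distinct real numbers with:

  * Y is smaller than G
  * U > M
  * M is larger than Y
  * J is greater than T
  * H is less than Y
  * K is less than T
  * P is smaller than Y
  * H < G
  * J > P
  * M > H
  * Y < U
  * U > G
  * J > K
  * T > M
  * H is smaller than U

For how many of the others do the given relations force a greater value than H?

The elements the relations force above H are Y, M, G, U, T, J — no chain reaches any other.
That is 6.

6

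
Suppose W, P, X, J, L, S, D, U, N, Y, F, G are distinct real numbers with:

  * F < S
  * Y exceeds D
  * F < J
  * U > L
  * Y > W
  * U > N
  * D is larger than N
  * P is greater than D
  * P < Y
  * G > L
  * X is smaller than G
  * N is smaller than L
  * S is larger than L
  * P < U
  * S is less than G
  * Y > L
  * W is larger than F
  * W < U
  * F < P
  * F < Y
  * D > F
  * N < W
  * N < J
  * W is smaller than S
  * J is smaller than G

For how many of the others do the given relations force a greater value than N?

9

From N the given relations immediately reach L, W, D, J, U.
From those, S, P, Y, G — 9 in total.
No other element is forced above N by the given relations, so the count is 9.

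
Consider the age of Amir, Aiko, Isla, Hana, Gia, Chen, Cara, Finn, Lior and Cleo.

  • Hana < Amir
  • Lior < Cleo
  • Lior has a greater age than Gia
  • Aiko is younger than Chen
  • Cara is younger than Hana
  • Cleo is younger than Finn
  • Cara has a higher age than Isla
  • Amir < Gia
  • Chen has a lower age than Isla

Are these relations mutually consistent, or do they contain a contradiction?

consistent

Every relation is compatible with Aiko < Chen < Isla < Cara < Hana < Amir < Gia < Lior < Cleo < Finn; the set is consistent.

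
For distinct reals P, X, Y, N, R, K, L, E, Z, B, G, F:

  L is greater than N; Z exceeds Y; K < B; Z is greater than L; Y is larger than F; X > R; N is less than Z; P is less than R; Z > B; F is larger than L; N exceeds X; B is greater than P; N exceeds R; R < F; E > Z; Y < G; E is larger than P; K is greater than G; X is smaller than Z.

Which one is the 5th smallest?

Piecing the relations together gives one ordering: P < R < X < N < L < F < Y < G < K < B < Z < E.
Counting 5 from the smallest end gives L.

L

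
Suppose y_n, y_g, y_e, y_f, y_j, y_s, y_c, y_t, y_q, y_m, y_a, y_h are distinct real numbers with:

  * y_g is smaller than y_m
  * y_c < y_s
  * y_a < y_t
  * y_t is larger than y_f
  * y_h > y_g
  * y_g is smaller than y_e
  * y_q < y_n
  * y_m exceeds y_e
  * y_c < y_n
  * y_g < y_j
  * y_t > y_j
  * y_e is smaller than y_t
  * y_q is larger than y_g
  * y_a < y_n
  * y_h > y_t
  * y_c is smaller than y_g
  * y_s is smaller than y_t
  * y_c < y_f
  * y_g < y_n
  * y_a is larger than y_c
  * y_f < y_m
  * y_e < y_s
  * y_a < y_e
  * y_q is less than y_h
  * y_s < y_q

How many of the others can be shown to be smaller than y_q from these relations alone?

The elements the relations force below y_q are y_c, y_a, y_g, y_e, y_s — no chain reaches any other.
That is 5.

5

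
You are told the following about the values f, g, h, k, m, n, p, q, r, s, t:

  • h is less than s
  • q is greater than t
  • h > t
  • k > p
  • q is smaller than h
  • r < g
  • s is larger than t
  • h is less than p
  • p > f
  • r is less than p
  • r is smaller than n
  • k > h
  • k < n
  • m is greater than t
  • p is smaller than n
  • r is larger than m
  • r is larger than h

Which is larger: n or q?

n

Chaining the given relations: q < h < r < p < k < n.
So q < n; n is the larger of the two.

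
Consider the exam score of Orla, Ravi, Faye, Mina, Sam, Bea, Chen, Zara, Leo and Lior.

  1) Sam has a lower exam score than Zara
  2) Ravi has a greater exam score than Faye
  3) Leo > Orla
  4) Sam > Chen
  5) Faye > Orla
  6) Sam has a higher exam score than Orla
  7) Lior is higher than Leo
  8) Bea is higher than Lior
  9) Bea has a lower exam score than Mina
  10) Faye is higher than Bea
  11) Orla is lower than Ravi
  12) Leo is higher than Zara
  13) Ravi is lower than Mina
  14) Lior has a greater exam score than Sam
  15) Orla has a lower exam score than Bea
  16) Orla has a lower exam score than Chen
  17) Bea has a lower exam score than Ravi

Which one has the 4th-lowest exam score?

Chaining the given pairs: Orla < Chen < Sam < Zara < Leo < Lior < Bea < Faye < Ravi < Mina.
The 4th smallest is Zara.

Zara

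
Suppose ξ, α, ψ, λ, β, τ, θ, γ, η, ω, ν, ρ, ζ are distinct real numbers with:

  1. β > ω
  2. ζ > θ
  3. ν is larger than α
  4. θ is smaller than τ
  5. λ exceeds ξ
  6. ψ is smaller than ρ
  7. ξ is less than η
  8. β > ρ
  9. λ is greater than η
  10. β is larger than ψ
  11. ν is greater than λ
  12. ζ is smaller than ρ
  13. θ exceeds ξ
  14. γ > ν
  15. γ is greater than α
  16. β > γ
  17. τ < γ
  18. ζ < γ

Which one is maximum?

ξ is not greatest since ξ < η; η is not greatest since η < λ; θ is not greatest since θ < τ; ψ is not greatest since ψ < ρ; λ is not greatest since λ < ν; ζ is not greatest since ζ < γ; ω is not greatest since ω < β; τ is not greatest since τ < γ; α is not greatest since α < ν; ρ is not greatest since ρ < β; ν is not greatest since ν < γ; γ is not greatest since γ < β.
Only β has nothing above it, so β is the maximum.

β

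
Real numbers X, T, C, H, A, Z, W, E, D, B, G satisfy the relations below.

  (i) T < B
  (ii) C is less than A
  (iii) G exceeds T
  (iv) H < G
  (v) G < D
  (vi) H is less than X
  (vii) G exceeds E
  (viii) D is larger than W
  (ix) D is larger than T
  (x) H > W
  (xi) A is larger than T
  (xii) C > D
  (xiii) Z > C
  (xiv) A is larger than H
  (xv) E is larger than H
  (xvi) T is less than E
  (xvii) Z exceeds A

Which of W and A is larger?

The relevant relations are W < H; H < E; E < G; G < D; D < C; C < A.
Together: W < H < E < G < D < C < A.
So W < A; A is the larger of the two.

A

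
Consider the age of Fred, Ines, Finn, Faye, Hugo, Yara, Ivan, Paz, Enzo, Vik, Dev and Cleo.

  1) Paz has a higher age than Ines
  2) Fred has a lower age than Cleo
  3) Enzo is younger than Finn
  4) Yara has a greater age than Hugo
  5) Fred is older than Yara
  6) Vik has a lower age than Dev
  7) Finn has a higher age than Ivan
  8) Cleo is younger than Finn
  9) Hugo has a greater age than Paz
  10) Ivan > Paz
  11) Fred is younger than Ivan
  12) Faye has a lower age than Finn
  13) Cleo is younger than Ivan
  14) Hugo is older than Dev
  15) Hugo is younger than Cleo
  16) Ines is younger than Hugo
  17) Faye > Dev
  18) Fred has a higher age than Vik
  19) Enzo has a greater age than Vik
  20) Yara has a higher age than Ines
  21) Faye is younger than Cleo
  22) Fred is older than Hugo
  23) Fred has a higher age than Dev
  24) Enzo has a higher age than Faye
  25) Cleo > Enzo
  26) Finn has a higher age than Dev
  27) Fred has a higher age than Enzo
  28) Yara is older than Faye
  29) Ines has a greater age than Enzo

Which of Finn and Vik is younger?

Vik

Vik < Dev < Faye < Enzo < Ines < Paz < Hugo < Yara < Fred < Cleo < Ivan < Finn, by transitivity through Dev, Faye, Enzo, Ines, Paz, Hugo, Yara, Fred, Cleo, Ivan.
So Vik < Finn; Vik is the younger of the two.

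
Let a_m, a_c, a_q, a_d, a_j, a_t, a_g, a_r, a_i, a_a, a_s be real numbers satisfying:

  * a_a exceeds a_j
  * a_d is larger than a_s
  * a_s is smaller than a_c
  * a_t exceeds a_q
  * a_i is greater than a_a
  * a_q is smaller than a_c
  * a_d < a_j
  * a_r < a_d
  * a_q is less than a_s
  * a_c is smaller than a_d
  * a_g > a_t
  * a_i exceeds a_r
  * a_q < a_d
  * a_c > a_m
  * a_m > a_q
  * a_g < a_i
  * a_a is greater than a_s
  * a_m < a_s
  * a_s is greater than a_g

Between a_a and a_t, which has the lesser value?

a_t

Following the relations from a_t: a_t < a_g < a_s < a_c < a_d < a_j < a_a.
So a_t < a_a; a_t is the smaller of the two.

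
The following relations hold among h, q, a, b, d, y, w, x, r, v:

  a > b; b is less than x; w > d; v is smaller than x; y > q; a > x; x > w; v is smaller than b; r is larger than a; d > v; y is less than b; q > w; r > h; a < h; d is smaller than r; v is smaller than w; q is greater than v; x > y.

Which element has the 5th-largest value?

The consecutive relations fix a unique order: v < d < w < q < y < b < x < a < h < r.
The 5th largest is b.

b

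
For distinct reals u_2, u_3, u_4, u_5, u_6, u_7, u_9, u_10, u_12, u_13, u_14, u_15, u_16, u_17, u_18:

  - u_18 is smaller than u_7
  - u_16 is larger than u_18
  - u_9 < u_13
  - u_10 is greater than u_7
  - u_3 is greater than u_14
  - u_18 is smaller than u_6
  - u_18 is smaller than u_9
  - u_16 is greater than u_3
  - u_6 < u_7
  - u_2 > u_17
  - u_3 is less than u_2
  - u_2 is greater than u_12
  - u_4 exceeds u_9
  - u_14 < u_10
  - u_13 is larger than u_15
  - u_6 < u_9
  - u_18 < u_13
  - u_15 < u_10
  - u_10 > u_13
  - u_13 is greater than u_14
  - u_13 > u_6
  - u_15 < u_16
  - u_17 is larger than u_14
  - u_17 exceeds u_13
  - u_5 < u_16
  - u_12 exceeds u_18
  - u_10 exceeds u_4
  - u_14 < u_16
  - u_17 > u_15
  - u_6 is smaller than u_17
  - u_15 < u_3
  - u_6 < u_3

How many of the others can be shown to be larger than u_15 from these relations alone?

6

From u_15 the given relations immediately reach u_3, u_13, u_17, u_16, u_10.
From those, u_2 — 6 in total.
No other element is forced above u_15 by the given relations, so the count is 6.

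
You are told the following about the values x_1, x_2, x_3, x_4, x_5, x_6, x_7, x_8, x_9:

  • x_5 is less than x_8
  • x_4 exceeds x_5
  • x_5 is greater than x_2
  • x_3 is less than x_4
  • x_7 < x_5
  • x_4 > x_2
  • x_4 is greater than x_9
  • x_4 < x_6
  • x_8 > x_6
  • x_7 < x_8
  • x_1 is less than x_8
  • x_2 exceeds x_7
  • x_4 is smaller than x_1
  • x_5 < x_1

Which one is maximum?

x_8

x_7 is not greatest since x_7 < x_5; x_3 is not greatest since x_3 < x_4; x_2 is not greatest since x_2 < x_5; x_5 is not greatest since x_5 < x_8; x_9 is not greatest since x_9 < x_4; x_4 is not greatest since x_4 < x_1; x_6 is not greatest since x_6 < x_8; x_1 is not greatest since x_1 < x_8.
Only x_8 has nothing above it, so x_8 is the maximum.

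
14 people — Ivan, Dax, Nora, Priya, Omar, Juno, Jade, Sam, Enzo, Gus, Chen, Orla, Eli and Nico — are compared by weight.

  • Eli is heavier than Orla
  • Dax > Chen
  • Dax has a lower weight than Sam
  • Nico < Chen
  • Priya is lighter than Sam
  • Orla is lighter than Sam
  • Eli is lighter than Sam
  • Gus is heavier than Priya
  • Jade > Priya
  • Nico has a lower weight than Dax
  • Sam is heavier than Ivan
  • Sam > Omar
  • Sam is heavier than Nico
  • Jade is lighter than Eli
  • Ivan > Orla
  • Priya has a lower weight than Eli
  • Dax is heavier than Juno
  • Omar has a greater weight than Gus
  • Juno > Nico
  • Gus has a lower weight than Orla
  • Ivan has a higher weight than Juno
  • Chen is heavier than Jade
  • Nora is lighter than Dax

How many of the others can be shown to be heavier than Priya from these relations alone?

From Priya the given relations immediately reach Gus, Jade, Eli, Sam.
From those, Omar, Orla, Chen — 7 in total.
From those, Ivan, Dax — 9 in total.
Nothing else is reachable above Priya; 9 in all.

9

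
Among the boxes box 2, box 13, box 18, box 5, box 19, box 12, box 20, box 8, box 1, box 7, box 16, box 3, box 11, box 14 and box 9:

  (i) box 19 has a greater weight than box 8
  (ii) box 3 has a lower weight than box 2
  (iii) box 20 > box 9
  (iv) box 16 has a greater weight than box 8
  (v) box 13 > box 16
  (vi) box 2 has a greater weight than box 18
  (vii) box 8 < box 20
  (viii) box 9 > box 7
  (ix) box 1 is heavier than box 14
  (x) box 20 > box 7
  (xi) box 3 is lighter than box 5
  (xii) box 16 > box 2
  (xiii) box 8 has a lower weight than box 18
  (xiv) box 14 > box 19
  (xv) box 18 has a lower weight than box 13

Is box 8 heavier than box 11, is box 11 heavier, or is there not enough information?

undetermined

Following every chain through box 8: above box 8 we get box 18, box 2, box 16, box 13, box 20, box 19, box 14, box 1.
box 11 is not reached, and no chain runs the other way from box 11 to box 8.
So the given relations leave the order of box 8 and box 11 undetermined.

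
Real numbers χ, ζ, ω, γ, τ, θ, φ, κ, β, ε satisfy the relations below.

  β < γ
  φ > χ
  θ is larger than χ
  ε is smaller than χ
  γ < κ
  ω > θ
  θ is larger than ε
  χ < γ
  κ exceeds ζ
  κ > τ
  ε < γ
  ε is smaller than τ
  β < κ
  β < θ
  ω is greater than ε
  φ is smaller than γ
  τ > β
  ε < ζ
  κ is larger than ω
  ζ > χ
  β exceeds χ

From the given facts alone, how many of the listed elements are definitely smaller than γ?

The elements the relations force below γ are ε, χ, β, φ — no chain reaches any other.
That is 4.

4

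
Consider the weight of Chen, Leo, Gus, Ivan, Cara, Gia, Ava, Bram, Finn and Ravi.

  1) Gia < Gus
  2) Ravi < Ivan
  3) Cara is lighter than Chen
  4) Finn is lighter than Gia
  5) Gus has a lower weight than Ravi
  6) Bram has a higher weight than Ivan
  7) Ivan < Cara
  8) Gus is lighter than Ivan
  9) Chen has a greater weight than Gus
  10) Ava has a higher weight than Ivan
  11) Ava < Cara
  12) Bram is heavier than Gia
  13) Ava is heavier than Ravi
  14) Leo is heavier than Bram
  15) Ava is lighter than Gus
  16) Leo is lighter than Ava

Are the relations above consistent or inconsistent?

Chaining the given relations yields Gus < Ravi < Ivan < Bram < Leo < Ava, so Gus < Ava. But one relation states Ava < Gus. These cannot both hold.

inconsistent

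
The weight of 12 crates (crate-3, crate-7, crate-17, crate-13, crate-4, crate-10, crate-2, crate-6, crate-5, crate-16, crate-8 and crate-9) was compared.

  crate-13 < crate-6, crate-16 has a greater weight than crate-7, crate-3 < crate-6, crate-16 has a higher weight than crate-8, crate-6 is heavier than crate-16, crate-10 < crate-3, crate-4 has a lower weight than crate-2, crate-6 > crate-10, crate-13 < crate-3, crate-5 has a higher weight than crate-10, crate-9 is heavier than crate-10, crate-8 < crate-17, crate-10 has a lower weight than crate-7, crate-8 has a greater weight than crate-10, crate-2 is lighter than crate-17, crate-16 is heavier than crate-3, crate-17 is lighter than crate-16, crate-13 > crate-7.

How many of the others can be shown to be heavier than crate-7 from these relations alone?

From crate-7 the given relations immediately reach crate-13, crate-16.
From those, crate-3, crate-6 — 4 in total.
Nothing else is reachable above crate-7; 4 in all.

4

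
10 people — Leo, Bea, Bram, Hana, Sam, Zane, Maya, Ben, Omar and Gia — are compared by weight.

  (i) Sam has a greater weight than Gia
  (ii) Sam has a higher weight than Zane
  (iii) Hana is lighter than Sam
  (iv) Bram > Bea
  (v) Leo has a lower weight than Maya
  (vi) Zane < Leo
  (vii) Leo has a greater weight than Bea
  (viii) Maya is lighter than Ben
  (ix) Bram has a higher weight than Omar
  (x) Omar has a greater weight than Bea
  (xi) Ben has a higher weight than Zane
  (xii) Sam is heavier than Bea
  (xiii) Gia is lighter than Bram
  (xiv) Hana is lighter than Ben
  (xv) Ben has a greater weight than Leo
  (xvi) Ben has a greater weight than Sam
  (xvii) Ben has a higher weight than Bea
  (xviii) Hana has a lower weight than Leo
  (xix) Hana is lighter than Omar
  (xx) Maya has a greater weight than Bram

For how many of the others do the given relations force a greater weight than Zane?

From Zane the given relations immediately reach Leo, Sam, Ben.
From those, Maya — 4 in total.
Nothing else is reachable above Zane; 4 in all.

4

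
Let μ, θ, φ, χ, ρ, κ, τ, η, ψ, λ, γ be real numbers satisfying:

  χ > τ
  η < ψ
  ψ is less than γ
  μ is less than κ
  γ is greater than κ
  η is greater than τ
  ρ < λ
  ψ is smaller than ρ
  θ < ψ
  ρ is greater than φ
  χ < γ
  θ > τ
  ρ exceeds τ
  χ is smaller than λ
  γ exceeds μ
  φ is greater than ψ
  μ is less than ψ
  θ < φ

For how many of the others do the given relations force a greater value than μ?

6

From μ the given relations immediately reach ψ, κ, γ.
From those, φ, ρ — 5 in total.
From those, λ — 6 in total.
No other element is forced above μ by the given relations, so the count is 6.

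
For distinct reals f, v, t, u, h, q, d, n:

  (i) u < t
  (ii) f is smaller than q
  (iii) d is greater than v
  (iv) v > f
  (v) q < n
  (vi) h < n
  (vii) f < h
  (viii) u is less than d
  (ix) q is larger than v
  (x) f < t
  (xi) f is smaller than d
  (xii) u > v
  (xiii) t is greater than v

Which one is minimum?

f

v is not least since f < v; u is not least since v < u; q is not least since f < q; d is not least since u < d; h is not least since f < h; t is not least since f < t; n is not least since q < n.
Only f has nothing below it, so f is the minimum.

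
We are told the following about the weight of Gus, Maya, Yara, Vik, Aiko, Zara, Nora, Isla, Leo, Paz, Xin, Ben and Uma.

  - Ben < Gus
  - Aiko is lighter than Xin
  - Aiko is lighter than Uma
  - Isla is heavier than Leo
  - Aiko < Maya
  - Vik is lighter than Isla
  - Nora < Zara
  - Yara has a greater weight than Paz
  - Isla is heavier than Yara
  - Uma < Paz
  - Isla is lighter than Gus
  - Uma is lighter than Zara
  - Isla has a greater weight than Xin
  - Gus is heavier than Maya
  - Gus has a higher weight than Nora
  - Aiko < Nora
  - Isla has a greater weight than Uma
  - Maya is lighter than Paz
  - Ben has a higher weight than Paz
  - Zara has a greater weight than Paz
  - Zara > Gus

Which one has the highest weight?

Aiko is not greatest since Aiko < Uma; Maya is not greatest since Maya < Gus; Uma is not greatest since Uma < Paz; Leo is not greatest since Leo < Isla; Paz is not greatest since Paz < Yara; Vik is not greatest since Vik < Isla; Nora is not greatest since Nora < Zara; Xin is not greatest since Xin < Isla; Ben is not greatest since Ben < Gus; Yara is not greatest since Yara < Isla; Isla is not greatest since Isla < Gus; Gus is not greatest since Gus < Zara.
Only Zara has nothing above it, so Zara is the highest weight.

Zara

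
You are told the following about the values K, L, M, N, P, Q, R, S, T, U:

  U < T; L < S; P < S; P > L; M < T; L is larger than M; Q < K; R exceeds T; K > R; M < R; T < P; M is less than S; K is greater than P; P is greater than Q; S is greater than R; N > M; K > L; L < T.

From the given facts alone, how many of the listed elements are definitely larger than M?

The elements the relations force above M are L, T, R, N, P, K, S — no chain reaches any other.
That is 7.

7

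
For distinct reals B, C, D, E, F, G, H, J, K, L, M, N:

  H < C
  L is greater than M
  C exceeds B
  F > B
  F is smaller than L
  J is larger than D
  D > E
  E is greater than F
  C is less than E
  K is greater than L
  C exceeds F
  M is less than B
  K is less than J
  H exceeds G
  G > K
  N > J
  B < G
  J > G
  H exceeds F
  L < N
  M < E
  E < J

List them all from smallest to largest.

M < B < F < L < K < G < H < C < E < D < J < N

Each adjacent pair is fixed by a given relation: M < B; B < F; F < L; L < K; K < G; G < H; H < C; C < E; E < D; D < J; J < N. Chaining them end to end gives the full order.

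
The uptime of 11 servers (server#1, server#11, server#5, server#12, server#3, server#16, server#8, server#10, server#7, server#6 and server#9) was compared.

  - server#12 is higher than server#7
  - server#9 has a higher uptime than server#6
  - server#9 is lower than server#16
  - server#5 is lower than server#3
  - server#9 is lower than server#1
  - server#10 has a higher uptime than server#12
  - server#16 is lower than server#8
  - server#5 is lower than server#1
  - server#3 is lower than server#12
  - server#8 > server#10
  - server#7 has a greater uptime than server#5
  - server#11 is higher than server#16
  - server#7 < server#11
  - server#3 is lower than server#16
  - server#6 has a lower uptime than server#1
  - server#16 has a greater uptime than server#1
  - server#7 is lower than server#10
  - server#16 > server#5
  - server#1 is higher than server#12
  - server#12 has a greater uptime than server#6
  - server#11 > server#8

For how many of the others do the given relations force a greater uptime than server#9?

Directly above server#9: server#1, server#16.
One step further: server#8, server#11 (4 so far).
Nothing else is reachable above server#9; 4 in all.

4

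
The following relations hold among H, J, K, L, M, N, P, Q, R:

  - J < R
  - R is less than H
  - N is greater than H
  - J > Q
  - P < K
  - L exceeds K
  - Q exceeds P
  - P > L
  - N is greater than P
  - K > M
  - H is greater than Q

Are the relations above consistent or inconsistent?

Chaining the given relations yields K < L < P, so K < P. But one relation states P < K. These cannot both hold.

inconsistent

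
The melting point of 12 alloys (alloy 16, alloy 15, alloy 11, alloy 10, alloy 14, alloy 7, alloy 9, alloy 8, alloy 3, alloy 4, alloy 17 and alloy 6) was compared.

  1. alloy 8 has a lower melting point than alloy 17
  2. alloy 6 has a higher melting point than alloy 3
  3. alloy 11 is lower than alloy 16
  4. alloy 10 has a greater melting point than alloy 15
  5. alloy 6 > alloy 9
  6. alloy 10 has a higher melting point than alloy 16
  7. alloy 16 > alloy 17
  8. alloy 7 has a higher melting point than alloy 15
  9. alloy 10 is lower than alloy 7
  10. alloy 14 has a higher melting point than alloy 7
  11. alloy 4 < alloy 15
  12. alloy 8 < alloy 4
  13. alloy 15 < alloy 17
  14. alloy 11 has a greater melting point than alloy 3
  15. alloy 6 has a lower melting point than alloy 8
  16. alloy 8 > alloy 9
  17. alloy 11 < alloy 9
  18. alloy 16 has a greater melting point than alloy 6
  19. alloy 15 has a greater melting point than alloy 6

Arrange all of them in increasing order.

Each adjacent pair is fixed by a given relation: alloy 3 < alloy 11; alloy 11 < alloy 9; alloy 9 < alloy 6; alloy 6 < alloy 8; alloy 8 < alloy 4; alloy 4 < alloy 15; alloy 15 < alloy 17; alloy 17 < alloy 16; alloy 16 < alloy 10; alloy 10 < alloy 7; alloy 7 < alloy 14. Chaining them end to end gives the full order.

alloy 3 < alloy 11 < alloy 9 < alloy 6 < alloy 8 < alloy 4 < alloy 15 < alloy 17 < alloy 16 < alloy 10 < alloy 7 < alloy 14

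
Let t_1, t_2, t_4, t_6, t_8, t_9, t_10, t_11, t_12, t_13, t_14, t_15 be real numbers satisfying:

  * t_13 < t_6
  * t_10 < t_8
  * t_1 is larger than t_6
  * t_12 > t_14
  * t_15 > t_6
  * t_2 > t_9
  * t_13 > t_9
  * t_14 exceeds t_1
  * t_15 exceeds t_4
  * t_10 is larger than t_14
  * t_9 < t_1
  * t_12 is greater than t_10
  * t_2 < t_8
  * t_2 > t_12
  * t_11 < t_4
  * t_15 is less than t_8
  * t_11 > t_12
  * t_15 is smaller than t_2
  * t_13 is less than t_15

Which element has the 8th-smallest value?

t_11

The consecutive relations fix a unique order: t_9 < t_13 < t_6 < t_1 < t_14 < t_10 < t_12 < t_11 < t_4 < t_15 < t_2 < t_8.
Counting 8 from the smallest end gives t_11.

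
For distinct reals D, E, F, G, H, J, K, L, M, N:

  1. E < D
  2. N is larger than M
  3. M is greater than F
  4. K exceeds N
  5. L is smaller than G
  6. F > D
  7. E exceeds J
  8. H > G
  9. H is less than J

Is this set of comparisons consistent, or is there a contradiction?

Every relation is compatible with L < G < H < J < E < D < F < M < N < K; the set is consistent.

consistent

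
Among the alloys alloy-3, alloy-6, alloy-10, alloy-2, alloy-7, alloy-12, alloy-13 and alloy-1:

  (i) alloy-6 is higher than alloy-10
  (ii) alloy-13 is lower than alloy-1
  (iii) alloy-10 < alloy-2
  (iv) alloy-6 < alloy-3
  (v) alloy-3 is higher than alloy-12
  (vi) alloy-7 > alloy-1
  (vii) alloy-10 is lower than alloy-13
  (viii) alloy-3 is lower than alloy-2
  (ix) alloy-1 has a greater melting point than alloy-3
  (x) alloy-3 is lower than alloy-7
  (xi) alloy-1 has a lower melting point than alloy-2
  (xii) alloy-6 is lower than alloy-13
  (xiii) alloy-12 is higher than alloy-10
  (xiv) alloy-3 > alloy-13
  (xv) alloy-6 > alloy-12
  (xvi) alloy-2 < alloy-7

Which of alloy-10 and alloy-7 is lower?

The relevant relations are alloy-10 < alloy-12; alloy-12 < alloy-6; alloy-6 < alloy-13; alloy-13 < alloy-3; alloy-3 < alloy-1; alloy-1 < alloy-2; alloy-2 < alloy-7.
Chaining these gives alloy-10 < alloy-12 < alloy-6 < alloy-13 < alloy-3 < alloy-1 < alloy-2 < alloy-7.
So alloy-10 < alloy-7; alloy-10 is the lower of the two.

alloy-10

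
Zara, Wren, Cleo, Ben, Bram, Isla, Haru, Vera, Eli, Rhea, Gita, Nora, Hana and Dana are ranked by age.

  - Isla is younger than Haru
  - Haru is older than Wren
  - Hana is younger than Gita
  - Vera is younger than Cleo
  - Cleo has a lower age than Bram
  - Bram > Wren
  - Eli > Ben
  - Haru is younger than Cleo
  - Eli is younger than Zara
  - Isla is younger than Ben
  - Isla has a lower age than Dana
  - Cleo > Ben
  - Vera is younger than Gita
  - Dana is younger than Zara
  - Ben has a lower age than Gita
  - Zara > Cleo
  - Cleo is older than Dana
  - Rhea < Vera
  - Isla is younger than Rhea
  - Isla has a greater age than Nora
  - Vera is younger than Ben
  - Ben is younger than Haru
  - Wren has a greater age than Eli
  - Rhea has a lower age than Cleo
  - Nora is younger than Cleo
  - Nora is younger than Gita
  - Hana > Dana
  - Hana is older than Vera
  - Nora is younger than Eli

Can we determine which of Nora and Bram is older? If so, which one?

Bram

Link the given pairs in sequence: Nora < Isla; Isla < Rhea; Rhea < Vera; Vera < Ben; Ben < Eli; Eli < Wren; Wren < Haru; Haru < Cleo; Cleo < Bram.
Chaining these gives Nora < Isla < Rhea < Vera < Ben < Eli < Wren < Haru < Cleo < Bram.
So Bram is older.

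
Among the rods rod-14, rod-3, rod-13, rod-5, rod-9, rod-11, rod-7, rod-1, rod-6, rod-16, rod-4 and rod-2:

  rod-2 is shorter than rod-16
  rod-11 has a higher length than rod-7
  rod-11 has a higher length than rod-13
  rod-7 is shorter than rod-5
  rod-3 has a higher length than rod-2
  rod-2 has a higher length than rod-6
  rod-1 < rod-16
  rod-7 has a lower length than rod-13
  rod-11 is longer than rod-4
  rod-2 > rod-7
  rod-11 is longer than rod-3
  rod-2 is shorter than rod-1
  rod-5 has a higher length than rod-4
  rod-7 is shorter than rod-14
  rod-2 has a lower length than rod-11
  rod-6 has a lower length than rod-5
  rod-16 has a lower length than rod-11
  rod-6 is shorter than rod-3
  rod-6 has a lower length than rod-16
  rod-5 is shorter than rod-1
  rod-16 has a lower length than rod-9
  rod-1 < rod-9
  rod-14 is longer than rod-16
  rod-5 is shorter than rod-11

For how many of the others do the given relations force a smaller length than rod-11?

9

From rod-11 the given relations immediately reach rod-7, rod-2, rod-4, rod-5, rod-13, rod-16, rod-3.
From those, rod-6, rod-1 — 9 in total.
Nothing else is reachable below rod-11; 9 in all.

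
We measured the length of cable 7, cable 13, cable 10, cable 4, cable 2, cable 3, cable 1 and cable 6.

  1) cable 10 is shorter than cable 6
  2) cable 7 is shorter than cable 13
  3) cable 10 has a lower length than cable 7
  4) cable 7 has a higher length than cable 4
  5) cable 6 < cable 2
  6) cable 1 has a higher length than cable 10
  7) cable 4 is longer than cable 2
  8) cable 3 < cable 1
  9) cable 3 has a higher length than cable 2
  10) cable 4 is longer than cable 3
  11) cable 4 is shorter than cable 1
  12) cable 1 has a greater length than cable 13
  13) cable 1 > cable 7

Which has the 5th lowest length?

The consecutive relations fix a unique order: cable 10 < cable 6 < cable 2 < cable 3 < cable 4 < cable 7 < cable 13 < cable 1.
The 5th smallest is cable 4.

cable 4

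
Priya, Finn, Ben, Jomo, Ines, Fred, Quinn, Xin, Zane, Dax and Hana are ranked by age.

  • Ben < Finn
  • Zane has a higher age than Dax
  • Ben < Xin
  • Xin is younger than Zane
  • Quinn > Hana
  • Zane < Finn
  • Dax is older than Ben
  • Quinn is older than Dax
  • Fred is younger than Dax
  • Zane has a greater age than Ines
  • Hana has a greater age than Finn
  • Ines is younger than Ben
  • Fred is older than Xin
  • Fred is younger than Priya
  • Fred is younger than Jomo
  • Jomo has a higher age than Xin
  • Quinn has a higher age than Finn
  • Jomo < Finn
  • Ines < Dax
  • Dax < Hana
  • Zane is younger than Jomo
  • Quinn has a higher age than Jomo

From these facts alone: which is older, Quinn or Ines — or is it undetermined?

The relevant relations are Ines < Ben; Ben < Xin; Xin < Fred; Fred < Dax; Dax < Zane; Zane < Jomo; Jomo < Finn; Finn < Hana; Hana < Quinn.
Together: Ines < Ben < Xin < Fred < Dax < Zane < Jomo < Finn < Hana < Quinn.
So Quinn is older.

Quinn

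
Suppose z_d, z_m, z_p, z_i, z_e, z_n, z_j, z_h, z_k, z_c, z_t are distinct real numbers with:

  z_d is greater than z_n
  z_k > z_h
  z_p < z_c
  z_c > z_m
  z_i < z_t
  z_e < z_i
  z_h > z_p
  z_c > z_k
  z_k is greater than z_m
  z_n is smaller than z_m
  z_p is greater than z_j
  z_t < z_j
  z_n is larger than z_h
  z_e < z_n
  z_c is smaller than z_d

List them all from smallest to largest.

Nothing is placed below z_e, so it is least; from there z_e < z_i; z_i < z_t; z_t < z_j; z_j < z_p; z_p < z_h; z_h < z_n; z_n < z_m; z_m < z_k; z_k < z_c; z_c < z_d, each given directly.

z_e < z_i < z_t < z_j < z_p < z_h < z_n < z_m < z_k < z_c < z_d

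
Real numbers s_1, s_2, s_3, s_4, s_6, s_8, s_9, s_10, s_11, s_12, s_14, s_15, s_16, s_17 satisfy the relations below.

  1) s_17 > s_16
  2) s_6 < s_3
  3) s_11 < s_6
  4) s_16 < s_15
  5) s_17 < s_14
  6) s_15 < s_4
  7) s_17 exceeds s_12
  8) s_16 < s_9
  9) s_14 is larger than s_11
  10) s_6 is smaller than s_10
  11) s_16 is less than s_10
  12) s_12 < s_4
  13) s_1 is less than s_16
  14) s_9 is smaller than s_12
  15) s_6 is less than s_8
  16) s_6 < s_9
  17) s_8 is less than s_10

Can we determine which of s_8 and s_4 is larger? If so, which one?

Following every chain through s_8: above s_8 we get s_10; below s_8 we get s_11, s_6.
s_4 is not reached, and no chain runs the other way from s_4 to s_8.
So the given relations leave the order of s_8 and s_4 undetermined.

undetermined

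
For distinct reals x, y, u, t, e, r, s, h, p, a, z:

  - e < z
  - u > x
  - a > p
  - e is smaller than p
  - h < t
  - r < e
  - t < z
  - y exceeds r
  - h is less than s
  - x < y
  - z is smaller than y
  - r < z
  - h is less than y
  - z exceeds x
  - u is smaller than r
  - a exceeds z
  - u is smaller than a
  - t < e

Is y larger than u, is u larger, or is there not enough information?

y

Link the given pairs in sequence: u < r; r < e; e < z; z < y.
Chaining these gives u < r < e < z < y.
So y is larger.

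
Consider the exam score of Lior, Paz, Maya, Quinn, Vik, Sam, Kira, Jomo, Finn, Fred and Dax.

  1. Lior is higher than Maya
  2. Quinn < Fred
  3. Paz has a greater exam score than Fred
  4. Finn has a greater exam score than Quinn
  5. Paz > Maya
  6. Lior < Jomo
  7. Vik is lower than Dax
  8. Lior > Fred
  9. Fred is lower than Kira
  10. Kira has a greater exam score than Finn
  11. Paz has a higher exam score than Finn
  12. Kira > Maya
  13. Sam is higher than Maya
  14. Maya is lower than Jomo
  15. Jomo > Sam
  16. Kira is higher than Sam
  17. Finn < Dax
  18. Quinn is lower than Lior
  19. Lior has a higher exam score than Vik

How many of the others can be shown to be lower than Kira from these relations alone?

From Kira the given relations immediately reach Maya, Fred, Finn, Sam.
From those, Quinn — 5 in total.
No other element is forced below Kira by the given relations, so the count is 5.

5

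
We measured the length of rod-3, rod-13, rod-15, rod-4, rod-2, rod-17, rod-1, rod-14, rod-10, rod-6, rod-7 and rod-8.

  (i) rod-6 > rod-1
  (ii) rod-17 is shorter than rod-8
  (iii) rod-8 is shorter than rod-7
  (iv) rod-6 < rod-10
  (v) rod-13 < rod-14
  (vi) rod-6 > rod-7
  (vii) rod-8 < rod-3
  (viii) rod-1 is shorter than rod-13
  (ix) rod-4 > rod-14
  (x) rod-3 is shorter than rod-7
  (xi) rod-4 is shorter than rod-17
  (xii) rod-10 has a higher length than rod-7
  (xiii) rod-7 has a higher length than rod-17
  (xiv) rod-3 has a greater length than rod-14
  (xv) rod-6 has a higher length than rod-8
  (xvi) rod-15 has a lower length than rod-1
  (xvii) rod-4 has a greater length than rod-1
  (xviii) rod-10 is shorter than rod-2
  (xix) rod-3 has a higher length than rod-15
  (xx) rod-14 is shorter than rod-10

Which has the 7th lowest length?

rod-8

Chaining the given pairs: rod-15 < rod-1 < rod-13 < rod-14 < rod-4 < rod-17 < rod-8 < rod-3 < rod-7 < rod-6 < rod-10 < rod-2.
The 7th smallest is rod-8.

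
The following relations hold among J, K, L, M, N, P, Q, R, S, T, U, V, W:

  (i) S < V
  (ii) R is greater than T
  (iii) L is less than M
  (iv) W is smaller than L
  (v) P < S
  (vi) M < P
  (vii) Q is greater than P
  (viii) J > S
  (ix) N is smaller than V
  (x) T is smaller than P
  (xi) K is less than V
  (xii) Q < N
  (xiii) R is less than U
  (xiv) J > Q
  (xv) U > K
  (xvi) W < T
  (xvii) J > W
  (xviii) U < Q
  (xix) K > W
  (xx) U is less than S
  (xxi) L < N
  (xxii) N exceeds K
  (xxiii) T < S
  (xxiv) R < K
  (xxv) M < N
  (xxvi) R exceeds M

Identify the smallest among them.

Chaining upward from W: directly above it, L, T, K, J; then M, P, R, U, S, N, V; then Q.
That covers every other element, and nothing is given below W, so W is the smallest.

W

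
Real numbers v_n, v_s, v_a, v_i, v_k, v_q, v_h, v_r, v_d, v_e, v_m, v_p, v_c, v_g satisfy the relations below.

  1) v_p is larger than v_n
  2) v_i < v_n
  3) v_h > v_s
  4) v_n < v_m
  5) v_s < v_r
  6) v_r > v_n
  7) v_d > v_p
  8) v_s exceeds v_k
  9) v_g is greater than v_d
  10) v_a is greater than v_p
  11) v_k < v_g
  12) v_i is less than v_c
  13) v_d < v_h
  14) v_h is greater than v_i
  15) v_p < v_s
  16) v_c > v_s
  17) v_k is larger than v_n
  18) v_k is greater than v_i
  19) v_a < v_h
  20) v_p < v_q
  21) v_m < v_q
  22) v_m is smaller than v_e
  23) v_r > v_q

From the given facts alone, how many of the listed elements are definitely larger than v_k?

The elements the relations force above v_k are v_s, v_r, v_c, v_g, v_h — no chain reaches any other.
That is 5.

5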